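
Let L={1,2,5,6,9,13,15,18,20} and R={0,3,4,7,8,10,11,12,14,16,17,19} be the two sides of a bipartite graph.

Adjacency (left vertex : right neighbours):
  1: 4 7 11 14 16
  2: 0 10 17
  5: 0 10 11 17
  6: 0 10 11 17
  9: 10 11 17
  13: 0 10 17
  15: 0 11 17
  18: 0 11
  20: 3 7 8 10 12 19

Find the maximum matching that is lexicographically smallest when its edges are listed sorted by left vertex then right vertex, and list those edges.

|M| = 6 (so the lex-smallest maximum matching has 6 edges)
process left vertices in ascending order; for each, take the smallest-labelled available neighbour that still permits 6 edges overall, or leave it unmatched if none does
lex-smallest matching: {1-4, 2-0, 5-10, 6-11, 9-17, 20-3}

Lex-smallest maximum matching: {(1,4), (2,0), (5,10), (6,11), (9,17), (20,3)}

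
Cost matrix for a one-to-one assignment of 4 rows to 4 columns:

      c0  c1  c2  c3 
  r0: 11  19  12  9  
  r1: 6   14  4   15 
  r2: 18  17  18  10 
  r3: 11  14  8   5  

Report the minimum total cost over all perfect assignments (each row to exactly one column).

Minimum assignment cost: 37

optimal assignment: row0→col0 (cost 11), row1→col2 (cost 4), row2→col1 (cost 17), row3→col3 (cost 5)
total = 11 + 4 + 17 + 5 = 37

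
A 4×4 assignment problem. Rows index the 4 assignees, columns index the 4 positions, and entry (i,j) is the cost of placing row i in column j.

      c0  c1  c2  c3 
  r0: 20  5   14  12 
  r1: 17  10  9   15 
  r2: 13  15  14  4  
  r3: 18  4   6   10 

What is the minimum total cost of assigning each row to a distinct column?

optimal assignment: row0→col1 (cost 5), row1→col0 (cost 17), row2→col3 (cost 4), row3→col2 (cost 6)
total = 5 + 17 + 4 + 6 = 32

Minimum assignment cost: 32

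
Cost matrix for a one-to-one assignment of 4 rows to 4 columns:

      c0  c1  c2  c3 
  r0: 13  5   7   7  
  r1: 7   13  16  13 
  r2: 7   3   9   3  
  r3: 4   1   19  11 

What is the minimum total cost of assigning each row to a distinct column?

Minimum assignment cost: 18

optimal assignment: row0→col2 (cost 7), row1→col0 (cost 7), row2→col3 (cost 3), row3→col1 (cost 1)
total = 7 + 7 + 3 + 1 = 18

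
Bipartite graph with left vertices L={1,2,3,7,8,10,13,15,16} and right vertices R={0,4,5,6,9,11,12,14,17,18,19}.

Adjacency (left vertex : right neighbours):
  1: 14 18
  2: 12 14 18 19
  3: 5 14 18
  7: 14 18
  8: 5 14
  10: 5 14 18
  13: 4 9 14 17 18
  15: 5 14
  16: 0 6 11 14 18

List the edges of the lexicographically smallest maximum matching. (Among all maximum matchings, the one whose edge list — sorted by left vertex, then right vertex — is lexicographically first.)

|M| = 6 (so the lex-smallest maximum matching has 6 edges)
process left vertices in ascending order; for each, take the smallest-labelled available neighbour that still permits 6 edges overall, or leave it unmatched if none does
lex-smallest matching: {1-14, 2-12, 3-5, 7-18, 13-4, 16-0}

Lex-smallest maximum matching: {(1,14), (2,12), (3,5), (7,18), (13,4), (16,0)}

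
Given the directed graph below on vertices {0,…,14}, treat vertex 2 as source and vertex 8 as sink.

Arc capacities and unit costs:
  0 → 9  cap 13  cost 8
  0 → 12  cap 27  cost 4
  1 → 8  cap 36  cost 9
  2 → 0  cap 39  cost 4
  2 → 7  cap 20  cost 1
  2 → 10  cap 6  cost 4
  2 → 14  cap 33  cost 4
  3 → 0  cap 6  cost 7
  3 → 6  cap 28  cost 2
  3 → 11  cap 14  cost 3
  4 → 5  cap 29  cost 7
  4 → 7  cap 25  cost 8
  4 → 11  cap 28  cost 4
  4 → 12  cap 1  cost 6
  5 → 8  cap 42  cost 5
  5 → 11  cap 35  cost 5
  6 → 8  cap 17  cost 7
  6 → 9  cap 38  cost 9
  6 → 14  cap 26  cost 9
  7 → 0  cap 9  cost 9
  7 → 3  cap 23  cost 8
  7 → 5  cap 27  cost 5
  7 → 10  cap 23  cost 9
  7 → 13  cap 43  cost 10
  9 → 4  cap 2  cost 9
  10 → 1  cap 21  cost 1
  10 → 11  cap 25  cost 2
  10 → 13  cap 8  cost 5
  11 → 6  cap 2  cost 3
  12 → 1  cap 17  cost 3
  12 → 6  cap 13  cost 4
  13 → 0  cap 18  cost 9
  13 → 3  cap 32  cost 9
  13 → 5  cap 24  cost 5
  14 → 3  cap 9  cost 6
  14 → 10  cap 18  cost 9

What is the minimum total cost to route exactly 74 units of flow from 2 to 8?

shortest-cost path #1: 2→7→5→8 push 20 @ unit cost 11 (adds 220)
shortest-cost path #2: 2→10→1→8 push 6 @ unit cost 14 (adds 84)
shortest-cost path #3: 2→14→3→6→8 push 9 @ unit cost 19 (adds 171)
shortest-cost path #4: 2→0→12→6→8 push 8 @ unit cost 19 (adds 152)
shortest-cost path #5: 2→0→12→1→8 push 17 @ unit cost 20 (adds 340)
shortest-cost path #6: 2→14→10→1→8 push 13 @ unit cost 23 (adds 299)
shortest-cost path #7: 2→14→10→13→5→8 push 1 @ unit cost 28 (adds 28)
total cost = 1294

Minimum cost for 74 units: 1294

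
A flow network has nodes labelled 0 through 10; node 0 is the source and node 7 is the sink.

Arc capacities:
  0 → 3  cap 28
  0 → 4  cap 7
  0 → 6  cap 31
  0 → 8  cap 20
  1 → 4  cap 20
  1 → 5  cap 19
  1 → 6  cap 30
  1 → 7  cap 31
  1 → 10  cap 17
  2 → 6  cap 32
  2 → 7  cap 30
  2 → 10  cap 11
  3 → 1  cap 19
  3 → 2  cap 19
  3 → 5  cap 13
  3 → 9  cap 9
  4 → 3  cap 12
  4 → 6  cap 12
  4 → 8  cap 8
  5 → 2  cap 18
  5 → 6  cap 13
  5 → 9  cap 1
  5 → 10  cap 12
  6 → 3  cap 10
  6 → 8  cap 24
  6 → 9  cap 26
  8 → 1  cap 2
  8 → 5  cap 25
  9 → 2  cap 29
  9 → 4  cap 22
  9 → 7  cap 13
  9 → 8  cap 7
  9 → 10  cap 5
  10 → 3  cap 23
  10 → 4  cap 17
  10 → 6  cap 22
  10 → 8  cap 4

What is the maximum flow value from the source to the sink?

augment #1: 0→3→1→7 bottleneck 19, total now 19
augment #2: 0→3→2→7 bottleneck 9, total now 28
augment #3: 0→6→9→7 bottleneck 13, total now 41
augment #4: 0→8→1→7 bottleneck 2, total now 43
augment #5: 0→4→3→2→7 bottleneck 7, total now 50
augment #6: 0→6→3→2→7 bottleneck 3, total now 53
augment #7: 0→6→9→2→7 bottleneck 11, total now 64

Maximum flow value: 64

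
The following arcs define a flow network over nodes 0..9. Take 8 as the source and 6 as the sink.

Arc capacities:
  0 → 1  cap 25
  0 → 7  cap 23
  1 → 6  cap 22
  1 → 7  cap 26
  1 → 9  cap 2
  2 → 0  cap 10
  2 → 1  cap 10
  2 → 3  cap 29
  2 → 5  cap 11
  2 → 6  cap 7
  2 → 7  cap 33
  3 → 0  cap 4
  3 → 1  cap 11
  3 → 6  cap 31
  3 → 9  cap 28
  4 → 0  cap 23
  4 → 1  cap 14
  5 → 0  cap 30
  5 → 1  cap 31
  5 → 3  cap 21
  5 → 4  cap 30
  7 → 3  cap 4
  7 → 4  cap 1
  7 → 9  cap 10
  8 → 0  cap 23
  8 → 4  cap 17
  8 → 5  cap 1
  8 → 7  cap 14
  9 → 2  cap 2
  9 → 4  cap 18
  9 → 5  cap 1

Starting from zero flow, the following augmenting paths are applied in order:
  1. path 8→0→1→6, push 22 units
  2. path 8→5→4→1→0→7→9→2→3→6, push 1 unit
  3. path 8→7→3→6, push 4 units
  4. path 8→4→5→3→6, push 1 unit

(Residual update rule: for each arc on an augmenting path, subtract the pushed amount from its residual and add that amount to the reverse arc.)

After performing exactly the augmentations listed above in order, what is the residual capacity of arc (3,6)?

Residual capacity of (3,6): 25

after path 1 (8→0→1→6, push 22): res(3,6)=31
after path 2 (8→5→4→1→0→7→9→2→3→6, push 1): res(3,6)=30
after path 3 (8→7→3→6, push 4): res(3,6)=26
after path 4 (8→4→5→3→6, push 1): res(3,6)=25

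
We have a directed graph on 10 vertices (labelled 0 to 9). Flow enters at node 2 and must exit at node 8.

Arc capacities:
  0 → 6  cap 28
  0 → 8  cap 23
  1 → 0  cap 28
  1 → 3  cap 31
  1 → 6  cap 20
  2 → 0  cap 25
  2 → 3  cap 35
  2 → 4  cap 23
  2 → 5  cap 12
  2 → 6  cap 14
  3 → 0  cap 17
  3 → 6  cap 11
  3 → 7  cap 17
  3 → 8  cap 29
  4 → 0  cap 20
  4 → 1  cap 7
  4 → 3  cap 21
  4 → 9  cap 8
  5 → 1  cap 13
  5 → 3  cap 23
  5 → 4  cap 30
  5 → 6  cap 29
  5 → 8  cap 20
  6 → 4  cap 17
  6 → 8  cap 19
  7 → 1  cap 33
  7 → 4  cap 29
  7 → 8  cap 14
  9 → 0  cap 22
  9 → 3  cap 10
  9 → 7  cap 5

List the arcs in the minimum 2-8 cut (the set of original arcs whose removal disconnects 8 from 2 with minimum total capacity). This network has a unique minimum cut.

Min-cut arcs: {(0,8), (2,5), (3,8), (6,8), (7,8)} (total capacity 97)

augment #1: 2→0→8 push 23
augment #2: 2→3→8 push 29
augment #3: 2→5→8 push 12
augment #4: 2→6→8 push 14
augment #5: 2→0→6→8 push 2
augment #6: 2→3→6→8 push 3
augment #7: 2→3→7→8 push 3
augment #8: 2→4→3→7→8 push 11
max flow = 97; residual-reachable set from 2 gives S-side
cut edges (S→T): {(0,8), (2,5), (3,8), (6,8), (7,8)} total cap 97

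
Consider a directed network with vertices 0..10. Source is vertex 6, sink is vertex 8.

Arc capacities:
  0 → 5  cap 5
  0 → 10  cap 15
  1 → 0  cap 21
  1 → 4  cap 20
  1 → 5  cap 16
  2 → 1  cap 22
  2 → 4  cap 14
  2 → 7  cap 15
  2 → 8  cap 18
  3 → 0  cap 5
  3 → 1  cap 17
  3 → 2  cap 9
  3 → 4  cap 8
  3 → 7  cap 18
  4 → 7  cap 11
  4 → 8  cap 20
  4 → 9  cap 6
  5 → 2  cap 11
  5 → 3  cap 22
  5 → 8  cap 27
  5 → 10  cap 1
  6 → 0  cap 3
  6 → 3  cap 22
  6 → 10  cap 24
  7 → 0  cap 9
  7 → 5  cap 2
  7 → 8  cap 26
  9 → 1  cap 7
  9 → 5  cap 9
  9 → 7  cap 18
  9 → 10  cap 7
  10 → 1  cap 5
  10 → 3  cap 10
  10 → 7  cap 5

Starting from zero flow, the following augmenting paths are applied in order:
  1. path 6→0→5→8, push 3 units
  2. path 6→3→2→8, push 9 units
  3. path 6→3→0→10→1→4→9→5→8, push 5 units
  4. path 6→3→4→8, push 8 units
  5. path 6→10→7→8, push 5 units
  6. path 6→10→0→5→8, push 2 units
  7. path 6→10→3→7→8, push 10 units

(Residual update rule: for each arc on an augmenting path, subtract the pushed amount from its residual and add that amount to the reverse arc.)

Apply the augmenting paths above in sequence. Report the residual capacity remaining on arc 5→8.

after path 1 (6→0→5→8, push 3): res(5,8)=24
after path 2 (6→3→2→8, push 9): res(5,8)=24
after path 3 (6→3→0→10→1→4→9→5→8, push 5): res(5,8)=19
after path 4 (6→3→4→8, push 8): res(5,8)=19
after path 5 (6→10→7→8, push 5): res(5,8)=19
after path 6 (6→10→0→5→8, push 2): res(5,8)=17
after path 7 (6→10→3→7→8, push 10): res(5,8)=17

Residual capacity of (5,8): 17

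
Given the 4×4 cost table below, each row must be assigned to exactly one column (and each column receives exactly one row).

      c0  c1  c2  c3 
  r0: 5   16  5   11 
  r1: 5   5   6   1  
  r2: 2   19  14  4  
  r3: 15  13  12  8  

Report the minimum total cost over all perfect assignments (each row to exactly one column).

Minimum assignment cost: 20

optimal assignment: row0→col2 (cost 5), row1→col1 (cost 5), row2→col0 (cost 2), row3→col3 (cost 8)
total = 5 + 5 + 2 + 8 = 20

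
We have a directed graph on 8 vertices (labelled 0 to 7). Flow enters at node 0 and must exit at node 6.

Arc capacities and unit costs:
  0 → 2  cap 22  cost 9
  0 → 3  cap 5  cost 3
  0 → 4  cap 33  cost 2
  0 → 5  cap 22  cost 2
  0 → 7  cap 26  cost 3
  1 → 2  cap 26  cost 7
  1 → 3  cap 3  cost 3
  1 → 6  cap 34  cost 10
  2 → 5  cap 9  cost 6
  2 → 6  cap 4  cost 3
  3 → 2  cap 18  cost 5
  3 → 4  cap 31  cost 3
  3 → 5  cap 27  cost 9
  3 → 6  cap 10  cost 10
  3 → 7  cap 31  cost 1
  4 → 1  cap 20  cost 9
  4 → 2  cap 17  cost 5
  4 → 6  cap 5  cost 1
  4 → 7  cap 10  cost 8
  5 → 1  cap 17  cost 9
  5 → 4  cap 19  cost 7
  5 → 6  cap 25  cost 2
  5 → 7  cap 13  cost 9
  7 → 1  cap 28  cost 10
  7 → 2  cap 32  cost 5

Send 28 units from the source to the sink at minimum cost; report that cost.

Minimum cost for 28 units: 113

shortest-cost path #1: 0→4→6 push 5 @ unit cost 3 (adds 15)
shortest-cost path #2: 0→5→6 push 22 @ unit cost 4 (adds 88)
shortest-cost path #3: 0→4→2→6 push 1 @ unit cost 10 (adds 10)
total cost = 113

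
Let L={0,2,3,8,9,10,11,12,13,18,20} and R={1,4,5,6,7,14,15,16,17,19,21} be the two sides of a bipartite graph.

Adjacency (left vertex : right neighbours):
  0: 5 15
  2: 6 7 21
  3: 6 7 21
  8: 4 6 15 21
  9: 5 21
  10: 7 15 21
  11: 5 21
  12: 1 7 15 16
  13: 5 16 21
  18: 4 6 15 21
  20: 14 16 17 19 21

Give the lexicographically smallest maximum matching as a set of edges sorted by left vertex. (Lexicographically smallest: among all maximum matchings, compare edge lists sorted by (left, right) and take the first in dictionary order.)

|M| = 9 (so the lex-smallest maximum matching has 9 edges)
process left vertices in ascending order; for each, take the smallest-labelled available neighbour that still permits 9 edges overall, or leave it unmatched if none does
lex-smallest matching: {0-5, 2-6, 3-7, 8-4, 9-21, 10-15, 12-1, 13-16, 20-14}

Lex-smallest maximum matching: {(0,5), (2,6), (3,7), (8,4), (9,21), (10,15), (12,1), (13,16), (20,14)}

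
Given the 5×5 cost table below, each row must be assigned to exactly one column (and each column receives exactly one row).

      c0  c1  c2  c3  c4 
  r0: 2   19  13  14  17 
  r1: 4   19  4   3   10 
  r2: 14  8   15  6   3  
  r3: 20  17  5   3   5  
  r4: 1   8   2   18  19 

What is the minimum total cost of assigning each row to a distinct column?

one of 2 optimal assignments: row0→col0 (cost 2), row1→col2 (cost 4), row2→col4 (cost 3), row3→col3 (cost 3), row4→col1 (cost 8)
total = 2 + 4 + 3 + 3 + 8 = 20

Minimum assignment cost: 20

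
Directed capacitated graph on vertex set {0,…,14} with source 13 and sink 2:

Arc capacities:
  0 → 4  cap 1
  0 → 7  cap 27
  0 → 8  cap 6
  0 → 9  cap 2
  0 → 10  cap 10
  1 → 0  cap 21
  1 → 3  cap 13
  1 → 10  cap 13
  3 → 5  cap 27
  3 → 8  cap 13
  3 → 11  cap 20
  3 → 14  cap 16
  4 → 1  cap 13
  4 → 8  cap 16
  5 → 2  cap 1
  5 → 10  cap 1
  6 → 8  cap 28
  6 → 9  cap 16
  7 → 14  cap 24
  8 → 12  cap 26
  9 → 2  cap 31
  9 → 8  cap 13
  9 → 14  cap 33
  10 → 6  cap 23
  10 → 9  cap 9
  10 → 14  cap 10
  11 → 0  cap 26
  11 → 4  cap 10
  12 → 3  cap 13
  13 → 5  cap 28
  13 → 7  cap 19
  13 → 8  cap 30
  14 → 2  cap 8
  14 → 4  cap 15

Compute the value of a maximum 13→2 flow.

Maximum flow value: 34

augment #1: 13→5→2 bottleneck 1, total now 1
augment #2: 13→7→14→2 bottleneck 8, total now 9
augment #3: 13→5→10→9→2 bottleneck 1, total now 10
augment #4: 13→7→14→4→1→0→9→2 bottleneck 2, total now 12
augment #5: 13→7→14→4→1→10→9→2 bottleneck 8, total now 20
augment #6: 13→7→14→4→1→10→6→9→2 bottleneck 1, total now 21
augment #7: 13→8→12→3→11→0→10→6→9→2 bottleneck 10, total now 31
augment #8: 13→8→12→3→11→0→1→10→6→9→2 bottleneck 2, total now 33
augment #9: 13→8→12→3→11→4→1→10→6→9→2 bottleneck 1, total now 34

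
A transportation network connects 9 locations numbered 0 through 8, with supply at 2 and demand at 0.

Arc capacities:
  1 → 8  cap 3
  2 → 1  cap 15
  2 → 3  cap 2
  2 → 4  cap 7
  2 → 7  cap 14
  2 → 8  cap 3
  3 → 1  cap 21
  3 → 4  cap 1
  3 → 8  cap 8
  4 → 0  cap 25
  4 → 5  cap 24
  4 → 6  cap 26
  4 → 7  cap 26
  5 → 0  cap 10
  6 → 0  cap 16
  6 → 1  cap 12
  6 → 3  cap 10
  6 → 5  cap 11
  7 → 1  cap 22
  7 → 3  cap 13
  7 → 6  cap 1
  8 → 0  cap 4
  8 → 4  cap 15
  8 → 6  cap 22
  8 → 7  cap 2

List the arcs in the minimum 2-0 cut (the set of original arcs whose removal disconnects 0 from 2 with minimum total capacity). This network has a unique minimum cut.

augment #1: 2→4→0 push 7
augment #2: 2→8→0 push 3
augment #3: 2→1→8→0 push 1
augment #4: 2→3→4→0 push 1
augment #5: 2→7→6→0 push 1
augment #6: 2→1→8→4→0 push 2
augment #7: 2→3→8→4→0 push 1
augment #8: 2→7→3→8→4→0 push 7
max flow = 23; residual-reachable set from 2 gives S-side
cut edges (S→T): {(1,8), (2,4), (2,8), (3,4), (3,8), (7,6)} total cap 23

Min-cut arcs: {(1,8), (2,4), (2,8), (3,4), (3,8), (7,6)} (total capacity 23)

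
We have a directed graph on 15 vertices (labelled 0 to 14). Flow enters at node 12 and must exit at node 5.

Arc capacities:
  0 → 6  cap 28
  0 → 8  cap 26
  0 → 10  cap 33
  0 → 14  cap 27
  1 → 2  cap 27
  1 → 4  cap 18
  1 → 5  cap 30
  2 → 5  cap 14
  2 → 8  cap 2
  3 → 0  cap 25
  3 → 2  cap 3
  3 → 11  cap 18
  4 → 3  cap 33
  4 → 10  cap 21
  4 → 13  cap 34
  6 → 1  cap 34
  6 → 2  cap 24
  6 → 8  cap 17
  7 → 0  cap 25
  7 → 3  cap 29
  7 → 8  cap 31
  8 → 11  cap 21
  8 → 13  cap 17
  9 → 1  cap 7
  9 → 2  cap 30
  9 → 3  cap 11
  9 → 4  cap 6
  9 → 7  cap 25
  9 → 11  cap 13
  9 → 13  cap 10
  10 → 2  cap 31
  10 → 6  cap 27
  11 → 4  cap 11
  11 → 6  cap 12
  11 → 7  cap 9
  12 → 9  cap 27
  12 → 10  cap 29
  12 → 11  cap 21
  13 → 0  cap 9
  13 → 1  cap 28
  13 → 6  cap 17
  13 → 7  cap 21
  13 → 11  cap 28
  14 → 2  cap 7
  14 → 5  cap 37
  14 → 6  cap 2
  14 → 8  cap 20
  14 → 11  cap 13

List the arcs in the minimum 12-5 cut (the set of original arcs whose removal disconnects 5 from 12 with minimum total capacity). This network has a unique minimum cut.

Min-cut arcs: {(0,14), (1,5), (2,5)} (total capacity 71)

augment #1: 12→9→1→5 push 7
augment #2: 12→9→2→5 push 14
augment #3: 12→9→13→1→5 push 6
augment #4: 12→10→6→1→5 push 17
augment #5: 12→11→7→0→14→5 push 9
augment #6: 12→11→4→3→0→14→5 push 11
augment #7: 12→10→2→8→13→0→14→5 push 2
augment #8: 12→10→2→9→3→0→14→5 push 5
max flow = 71; residual-reachable set from 12 gives S-side
cut edges (S→T): {(0,14), (1,5), (2,5)} total cap 71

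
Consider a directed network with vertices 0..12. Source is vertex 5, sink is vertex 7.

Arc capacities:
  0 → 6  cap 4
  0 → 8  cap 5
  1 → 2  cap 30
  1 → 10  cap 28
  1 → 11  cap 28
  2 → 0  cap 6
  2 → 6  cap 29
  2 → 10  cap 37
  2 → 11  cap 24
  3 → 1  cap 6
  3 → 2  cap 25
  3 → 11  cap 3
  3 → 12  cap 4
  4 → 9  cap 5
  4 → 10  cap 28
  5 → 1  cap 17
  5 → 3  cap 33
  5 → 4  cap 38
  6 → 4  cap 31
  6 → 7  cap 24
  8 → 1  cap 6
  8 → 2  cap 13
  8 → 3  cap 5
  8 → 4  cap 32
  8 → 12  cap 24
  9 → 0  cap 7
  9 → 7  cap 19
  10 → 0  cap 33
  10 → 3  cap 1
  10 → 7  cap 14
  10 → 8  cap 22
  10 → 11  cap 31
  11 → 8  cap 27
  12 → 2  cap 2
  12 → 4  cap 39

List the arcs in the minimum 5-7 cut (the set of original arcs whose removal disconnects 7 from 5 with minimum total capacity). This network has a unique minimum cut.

augment #1: 5→1→10→7 push 14
augment #2: 5→4→9→7 push 5
augment #3: 5→1→2→6→7 push 3
augment #4: 5→3→2→6→7 push 21
max flow = 43; residual-reachable set from 5 gives S-side
cut edges (S→T): {(4,9), (6,7), (10,7)} total cap 43

Min-cut arcs: {(4,9), (6,7), (10,7)} (total capacity 43)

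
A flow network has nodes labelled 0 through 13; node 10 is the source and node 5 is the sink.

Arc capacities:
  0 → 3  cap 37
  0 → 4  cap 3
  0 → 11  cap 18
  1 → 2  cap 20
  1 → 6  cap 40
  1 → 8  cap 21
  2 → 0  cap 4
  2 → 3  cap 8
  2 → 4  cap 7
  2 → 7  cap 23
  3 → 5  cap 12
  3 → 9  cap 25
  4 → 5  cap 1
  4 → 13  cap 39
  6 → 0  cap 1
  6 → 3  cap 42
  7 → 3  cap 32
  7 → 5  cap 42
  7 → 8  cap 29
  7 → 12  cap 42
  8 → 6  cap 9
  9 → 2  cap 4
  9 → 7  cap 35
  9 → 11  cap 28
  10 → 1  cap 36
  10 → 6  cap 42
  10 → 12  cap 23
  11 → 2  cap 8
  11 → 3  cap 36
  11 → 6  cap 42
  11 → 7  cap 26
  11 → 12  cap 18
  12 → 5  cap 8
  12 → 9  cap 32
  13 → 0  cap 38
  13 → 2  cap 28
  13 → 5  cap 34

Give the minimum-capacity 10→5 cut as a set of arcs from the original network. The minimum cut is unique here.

augment #1: 10→12→5 push 8
augment #2: 10→6→3→5 push 12
augment #3: 10→1→2→4→5 push 1
augment #4: 10→1→2→7→5 push 19
augment #5: 10→12→9→7→5 push 15
augment #6: 10→6→0→4→13→5 push 1
augment #7: 10→6→3→9→7→5 push 8
augment #8: 10→6→3→9→2→4→13→5 push 4
augment #9: 10→6→3→9→7→2→4→13→5 push 2
augment #10: 10→6→3→9→7→2→0→4→13→5 push 2
max flow = 72; residual-reachable set from 10 gives S-side
cut edges (S→T): {(0,4), (2,4), (3,5), (7,5), (12,5)} total cap 72

Min-cut arcs: {(0,4), (2,4), (3,5), (7,5), (12,5)} (total capacity 72)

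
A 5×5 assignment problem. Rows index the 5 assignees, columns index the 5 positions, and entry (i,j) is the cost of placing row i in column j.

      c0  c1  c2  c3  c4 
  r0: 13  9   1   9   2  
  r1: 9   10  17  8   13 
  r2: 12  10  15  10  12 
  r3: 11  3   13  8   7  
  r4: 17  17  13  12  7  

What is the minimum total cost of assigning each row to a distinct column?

optimal assignment: row0→col2 (cost 1), row1→col0 (cost 9), row2→col3 (cost 10), row3→col1 (cost 3), row4→col4 (cost 7)
total = 1 + 9 + 10 + 3 + 7 = 30

Minimum assignment cost: 30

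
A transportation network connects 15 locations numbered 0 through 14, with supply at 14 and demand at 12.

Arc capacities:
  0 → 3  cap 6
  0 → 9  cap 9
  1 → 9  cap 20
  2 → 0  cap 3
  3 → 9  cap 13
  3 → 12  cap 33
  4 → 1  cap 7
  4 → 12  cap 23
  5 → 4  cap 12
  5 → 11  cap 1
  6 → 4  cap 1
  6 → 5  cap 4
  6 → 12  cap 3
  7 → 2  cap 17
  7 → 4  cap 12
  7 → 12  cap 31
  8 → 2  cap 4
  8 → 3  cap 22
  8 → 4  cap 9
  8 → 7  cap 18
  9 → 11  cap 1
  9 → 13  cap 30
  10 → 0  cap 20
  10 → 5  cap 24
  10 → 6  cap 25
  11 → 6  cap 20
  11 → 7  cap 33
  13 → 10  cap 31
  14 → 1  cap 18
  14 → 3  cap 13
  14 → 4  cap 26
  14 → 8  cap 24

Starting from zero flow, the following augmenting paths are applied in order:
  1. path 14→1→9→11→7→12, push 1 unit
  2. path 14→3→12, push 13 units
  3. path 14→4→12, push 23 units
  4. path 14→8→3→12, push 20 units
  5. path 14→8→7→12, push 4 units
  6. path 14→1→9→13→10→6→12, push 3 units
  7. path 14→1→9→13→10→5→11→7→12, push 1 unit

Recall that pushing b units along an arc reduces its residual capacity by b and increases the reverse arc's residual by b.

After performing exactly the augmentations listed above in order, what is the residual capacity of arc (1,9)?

after path 1 (14→1→9→11→7→12, push 1): res(1,9)=19
after path 2 (14→3→12, push 13): res(1,9)=19
after path 3 (14→4→12, push 23): res(1,9)=19
after path 4 (14→8→3→12, push 20): res(1,9)=19
after path 5 (14→8→7→12, push 4): res(1,9)=19
after path 6 (14→1→9→13→10→6→12, push 3): res(1,9)=16
after path 7 (14→1→9→13→10→5→11→7→12, push 1): res(1,9)=15

Residual capacity of (1,9): 15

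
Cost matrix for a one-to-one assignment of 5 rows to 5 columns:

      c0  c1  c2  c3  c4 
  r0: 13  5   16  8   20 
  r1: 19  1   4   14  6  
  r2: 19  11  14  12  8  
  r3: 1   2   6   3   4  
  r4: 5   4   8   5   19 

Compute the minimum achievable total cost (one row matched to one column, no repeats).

Minimum assignment cost: 23

optimal assignment: row0→col1 (cost 5), row1→col2 (cost 4), row2→col4 (cost 8), row3→col0 (cost 1), row4→col3 (cost 5)
total = 5 + 4 + 8 + 1 + 5 = 23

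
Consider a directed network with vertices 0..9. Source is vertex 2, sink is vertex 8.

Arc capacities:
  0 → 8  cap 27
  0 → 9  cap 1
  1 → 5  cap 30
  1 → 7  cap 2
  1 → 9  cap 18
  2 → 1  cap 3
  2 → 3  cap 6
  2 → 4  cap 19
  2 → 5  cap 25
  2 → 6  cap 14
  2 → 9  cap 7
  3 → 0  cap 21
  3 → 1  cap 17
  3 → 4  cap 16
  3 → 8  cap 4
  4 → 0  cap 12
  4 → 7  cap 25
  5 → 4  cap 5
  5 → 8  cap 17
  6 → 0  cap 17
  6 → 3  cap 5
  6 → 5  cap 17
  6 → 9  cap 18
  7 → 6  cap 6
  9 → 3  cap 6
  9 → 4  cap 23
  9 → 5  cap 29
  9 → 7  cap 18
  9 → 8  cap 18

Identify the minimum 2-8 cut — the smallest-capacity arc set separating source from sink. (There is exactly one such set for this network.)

augment #1: 2→3→8 push 4
augment #2: 2→5→8 push 17
augment #3: 2→9→8 push 7
augment #4: 2→1→9→8 push 3
augment #5: 2→3→0→8 push 2
augment #6: 2→4→0→8 push 12
augment #7: 2→6→0→8 push 13
augment #8: 2→6→9→8 push 1
augment #9: 2→4→7→6→9→8 push 6
max flow = 65; residual-reachable set from 2 gives S-side
cut edges (S→T): {(2,1), (2,3), (2,6), (2,9), (4,0), (5,8), (7,6)} total cap 65

Min-cut arcs: {(2,1), (2,3), (2,6), (2,9), (4,0), (5,8), (7,6)} (total capacity 65)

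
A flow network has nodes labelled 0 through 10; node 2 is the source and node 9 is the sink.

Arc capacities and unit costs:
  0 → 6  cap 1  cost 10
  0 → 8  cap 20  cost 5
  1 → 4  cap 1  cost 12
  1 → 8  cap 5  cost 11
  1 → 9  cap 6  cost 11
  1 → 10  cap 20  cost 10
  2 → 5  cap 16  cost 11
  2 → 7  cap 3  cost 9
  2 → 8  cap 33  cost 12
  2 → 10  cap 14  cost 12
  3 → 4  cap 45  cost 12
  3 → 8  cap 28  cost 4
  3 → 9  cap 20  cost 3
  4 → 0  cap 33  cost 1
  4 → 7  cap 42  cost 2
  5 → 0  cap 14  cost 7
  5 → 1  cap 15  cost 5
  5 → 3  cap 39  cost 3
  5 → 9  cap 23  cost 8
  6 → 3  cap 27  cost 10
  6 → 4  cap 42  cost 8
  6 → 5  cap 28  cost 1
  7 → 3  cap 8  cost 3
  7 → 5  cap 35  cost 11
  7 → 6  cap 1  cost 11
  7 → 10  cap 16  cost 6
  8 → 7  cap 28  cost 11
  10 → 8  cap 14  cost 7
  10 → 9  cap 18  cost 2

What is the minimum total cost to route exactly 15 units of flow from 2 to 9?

Minimum cost for 15 units: 211

shortest-cost path #1: 2→10→9 push 14 @ unit cost 14 (adds 196)
shortest-cost path #2: 2→7→3→9 push 1 @ unit cost 15 (adds 15)
total cost = 211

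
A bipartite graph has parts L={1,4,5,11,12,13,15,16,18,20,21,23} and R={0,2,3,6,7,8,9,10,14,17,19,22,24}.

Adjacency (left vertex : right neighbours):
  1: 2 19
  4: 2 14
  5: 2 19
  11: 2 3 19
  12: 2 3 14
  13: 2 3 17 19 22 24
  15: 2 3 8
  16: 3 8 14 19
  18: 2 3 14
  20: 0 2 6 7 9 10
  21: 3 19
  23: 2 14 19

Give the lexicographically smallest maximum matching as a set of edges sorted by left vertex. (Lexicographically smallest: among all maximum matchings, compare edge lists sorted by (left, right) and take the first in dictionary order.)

|M| = 7 (so the lex-smallest maximum matching has 7 edges)
process left vertices in ascending order; for each, take the smallest-labelled available neighbour that still permits 7 edges overall, or leave it unmatched if none does
lex-smallest matching: {1-2, 4-14, 5-19, 11-3, 13-17, 15-8, 20-0}

Lex-smallest maximum matching: {(1,2), (4,14), (5,19), (11,3), (13,17), (15,8), (20,0)}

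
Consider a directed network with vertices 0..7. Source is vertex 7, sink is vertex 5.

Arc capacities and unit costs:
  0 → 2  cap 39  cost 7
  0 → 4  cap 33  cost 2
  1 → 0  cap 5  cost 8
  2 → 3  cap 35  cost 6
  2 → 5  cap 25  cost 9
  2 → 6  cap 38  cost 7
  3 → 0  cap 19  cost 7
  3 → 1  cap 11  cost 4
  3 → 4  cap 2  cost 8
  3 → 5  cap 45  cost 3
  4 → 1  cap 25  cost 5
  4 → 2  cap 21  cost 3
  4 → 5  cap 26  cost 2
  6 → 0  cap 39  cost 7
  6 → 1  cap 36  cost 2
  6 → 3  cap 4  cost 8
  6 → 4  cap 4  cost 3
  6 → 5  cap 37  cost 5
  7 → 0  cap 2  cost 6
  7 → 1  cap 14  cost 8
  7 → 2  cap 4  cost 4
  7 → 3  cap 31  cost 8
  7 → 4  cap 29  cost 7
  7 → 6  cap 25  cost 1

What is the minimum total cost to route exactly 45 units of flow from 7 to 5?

shortest-cost path #1: 7→6→5 push 25 @ unit cost 6 (adds 150)
shortest-cost path #2: 7→4→5 push 20 @ unit cost 9 (adds 180)
total cost = 330

Minimum cost for 45 units: 330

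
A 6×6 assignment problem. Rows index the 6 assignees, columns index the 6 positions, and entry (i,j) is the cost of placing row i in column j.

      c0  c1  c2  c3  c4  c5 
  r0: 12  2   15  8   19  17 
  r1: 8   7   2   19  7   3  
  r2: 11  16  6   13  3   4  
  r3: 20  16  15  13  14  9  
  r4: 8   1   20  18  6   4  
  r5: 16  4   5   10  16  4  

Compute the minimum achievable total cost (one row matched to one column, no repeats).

Minimum assignment cost: 32

optimal assignment: row0→col1 (cost 2), row1→col2 (cost 2), row2→col4 (cost 3), row3→col3 (cost 13), row4→col0 (cost 8), row5→col5 (cost 4)
total = 2 + 2 + 3 + 13 + 8 + 4 = 32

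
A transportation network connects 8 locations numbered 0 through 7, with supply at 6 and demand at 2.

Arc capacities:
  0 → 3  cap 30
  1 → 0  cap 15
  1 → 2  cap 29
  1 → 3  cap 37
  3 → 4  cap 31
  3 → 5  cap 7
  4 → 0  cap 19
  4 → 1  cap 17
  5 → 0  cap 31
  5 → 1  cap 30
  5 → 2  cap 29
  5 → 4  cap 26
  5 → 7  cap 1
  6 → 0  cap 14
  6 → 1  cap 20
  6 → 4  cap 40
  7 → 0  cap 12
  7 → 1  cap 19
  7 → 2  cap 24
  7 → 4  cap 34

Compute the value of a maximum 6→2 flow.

augment #1: 6→1→2 bottleneck 20, total now 20
augment #2: 6→4→1→2 bottleneck 9, total now 29
augment #3: 6→0→3→5→2 bottleneck 7, total now 36

Maximum flow value: 36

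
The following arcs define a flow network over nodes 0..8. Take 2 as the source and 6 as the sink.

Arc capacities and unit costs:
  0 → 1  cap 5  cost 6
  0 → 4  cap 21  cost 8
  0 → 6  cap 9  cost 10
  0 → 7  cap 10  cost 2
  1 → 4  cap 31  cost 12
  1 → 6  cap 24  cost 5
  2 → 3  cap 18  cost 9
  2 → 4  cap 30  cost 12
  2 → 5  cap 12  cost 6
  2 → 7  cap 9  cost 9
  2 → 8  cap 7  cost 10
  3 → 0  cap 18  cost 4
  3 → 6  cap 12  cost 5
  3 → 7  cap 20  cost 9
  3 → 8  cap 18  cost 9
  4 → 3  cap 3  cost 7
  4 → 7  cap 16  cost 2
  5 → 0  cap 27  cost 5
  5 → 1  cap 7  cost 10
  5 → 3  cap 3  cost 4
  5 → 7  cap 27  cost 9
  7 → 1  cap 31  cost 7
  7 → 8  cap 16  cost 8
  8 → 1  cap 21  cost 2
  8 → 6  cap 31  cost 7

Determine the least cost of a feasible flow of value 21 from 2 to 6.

Minimum cost for 21 units: 329

shortest-cost path #1: 2→3→6 push 12 @ unit cost 14 (adds 168)
shortest-cost path #2: 2→8→6 push 7 @ unit cost 17 (adds 119)
shortest-cost path #3: 2→5→0→6 push 2 @ unit cost 21 (adds 42)
total cost = 329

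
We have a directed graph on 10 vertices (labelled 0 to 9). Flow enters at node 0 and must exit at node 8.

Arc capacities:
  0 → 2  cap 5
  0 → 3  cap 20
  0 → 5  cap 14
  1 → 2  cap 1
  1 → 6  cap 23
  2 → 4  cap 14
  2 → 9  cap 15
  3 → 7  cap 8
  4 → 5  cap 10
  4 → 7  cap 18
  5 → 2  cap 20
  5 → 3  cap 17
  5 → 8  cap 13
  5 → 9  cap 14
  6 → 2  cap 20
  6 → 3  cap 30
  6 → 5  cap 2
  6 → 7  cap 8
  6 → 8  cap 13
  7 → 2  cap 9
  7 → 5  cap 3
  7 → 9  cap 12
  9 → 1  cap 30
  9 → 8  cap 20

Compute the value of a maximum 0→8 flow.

augment #1: 0→5→8 bottleneck 13, total now 13
augment #2: 0→2→9→8 bottleneck 5, total now 18
augment #3: 0→5→9→8 bottleneck 1, total now 19
augment #4: 0→3→7→9→8 bottleneck 8, total now 27

Maximum flow value: 27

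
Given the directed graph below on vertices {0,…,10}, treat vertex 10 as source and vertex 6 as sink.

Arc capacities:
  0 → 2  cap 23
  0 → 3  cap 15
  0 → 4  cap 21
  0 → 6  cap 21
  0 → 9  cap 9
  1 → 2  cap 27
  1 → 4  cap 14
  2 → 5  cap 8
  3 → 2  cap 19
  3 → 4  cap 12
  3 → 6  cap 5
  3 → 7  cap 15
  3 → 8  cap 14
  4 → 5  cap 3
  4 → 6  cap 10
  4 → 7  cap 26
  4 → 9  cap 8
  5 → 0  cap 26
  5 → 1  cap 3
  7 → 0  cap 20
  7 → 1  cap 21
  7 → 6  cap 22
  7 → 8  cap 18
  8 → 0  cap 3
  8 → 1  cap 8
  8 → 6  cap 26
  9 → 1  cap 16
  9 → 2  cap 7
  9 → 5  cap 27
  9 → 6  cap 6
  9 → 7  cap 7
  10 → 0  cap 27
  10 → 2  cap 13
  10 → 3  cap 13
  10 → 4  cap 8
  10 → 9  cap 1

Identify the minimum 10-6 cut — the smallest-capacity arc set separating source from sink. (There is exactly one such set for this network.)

Min-cut arcs: {(2,5), (10,0), (10,3), (10,4), (10,9)} (total capacity 57)

augment #1: 10→0→6 push 21
augment #2: 10→3→6 push 5
augment #3: 10→4→6 push 8
augment #4: 10→9→6 push 1
augment #5: 10→0→4→6 push 2
augment #6: 10→0→9→6 push 4
augment #7: 10→3→7→6 push 8
augment #8: 10→2→5→0→9→6 push 1
augment #9: 10→2→5→0→3→7→6 push 7
max flow = 57; residual-reachable set from 10 gives S-side
cut edges (S→T): {(2,5), (10,0), (10,3), (10,4), (10,9)} total cap 57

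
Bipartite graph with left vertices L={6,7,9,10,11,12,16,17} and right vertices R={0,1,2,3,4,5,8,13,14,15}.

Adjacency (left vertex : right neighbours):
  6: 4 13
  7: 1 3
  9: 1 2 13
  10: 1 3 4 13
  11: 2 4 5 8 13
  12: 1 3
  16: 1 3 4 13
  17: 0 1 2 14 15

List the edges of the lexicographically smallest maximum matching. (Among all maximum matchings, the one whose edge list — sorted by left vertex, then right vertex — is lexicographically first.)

Lex-smallest maximum matching: {(6,4), (7,1), (9,2), (10,3), (11,5), (16,13), (17,0)}

|M| = 7 (so the lex-smallest maximum matching has 7 edges)
process left vertices in ascending order; for each, take the smallest-labelled available neighbour that still permits 7 edges overall, or leave it unmatched if none does
lex-smallest matching: {6-4, 7-1, 9-2, 10-3, 11-5, 16-13, 17-0}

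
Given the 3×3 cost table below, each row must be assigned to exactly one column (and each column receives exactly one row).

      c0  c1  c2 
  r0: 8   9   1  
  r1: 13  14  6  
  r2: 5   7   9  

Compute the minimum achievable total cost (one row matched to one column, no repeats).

one of 2 optimal assignments: row0→col1 (cost 9), row1→col2 (cost 6), row2→col0 (cost 5)
total = 9 + 6 + 5 = 20

Minimum assignment cost: 20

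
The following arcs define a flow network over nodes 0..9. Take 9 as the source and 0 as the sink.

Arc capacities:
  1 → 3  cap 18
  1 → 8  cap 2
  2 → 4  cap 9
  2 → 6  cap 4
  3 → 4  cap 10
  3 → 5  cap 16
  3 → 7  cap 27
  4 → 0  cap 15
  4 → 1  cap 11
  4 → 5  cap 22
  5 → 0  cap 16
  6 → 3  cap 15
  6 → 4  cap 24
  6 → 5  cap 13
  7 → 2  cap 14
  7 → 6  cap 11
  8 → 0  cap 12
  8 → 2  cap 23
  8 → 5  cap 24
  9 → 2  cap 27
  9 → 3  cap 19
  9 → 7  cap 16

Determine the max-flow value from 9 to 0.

augment #1: 9→2→4→0 bottleneck 9, total now 9
augment #2: 9→3→4→0 bottleneck 6, total now 15
augment #3: 9→3→5→0 bottleneck 13, total now 28
augment #4: 9→2→6→5→0 bottleneck 3, total now 31
augment #5: 9→2→6→4→1→8→0 bottleneck 1, total now 32
augment #6: 9→7→6→4→1→8→0 bottleneck 1, total now 33

Maximum flow value: 33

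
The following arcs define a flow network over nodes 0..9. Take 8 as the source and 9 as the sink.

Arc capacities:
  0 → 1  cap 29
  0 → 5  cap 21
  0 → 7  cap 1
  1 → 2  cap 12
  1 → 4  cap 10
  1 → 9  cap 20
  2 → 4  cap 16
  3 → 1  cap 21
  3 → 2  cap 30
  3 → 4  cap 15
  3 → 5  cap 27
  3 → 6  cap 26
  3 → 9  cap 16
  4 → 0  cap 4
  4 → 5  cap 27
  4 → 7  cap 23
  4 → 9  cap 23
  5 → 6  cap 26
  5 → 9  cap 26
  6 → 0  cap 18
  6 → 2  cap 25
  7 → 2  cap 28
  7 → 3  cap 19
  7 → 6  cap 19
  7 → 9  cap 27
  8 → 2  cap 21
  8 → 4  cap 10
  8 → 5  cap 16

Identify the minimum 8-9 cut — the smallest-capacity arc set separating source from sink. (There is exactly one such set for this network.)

Min-cut arcs: {(2,4), (8,4), (8,5)} (total capacity 42)

augment #1: 8→4→9 push 10
augment #2: 8→5→9 push 16
augment #3: 8→2→4→9 push 13
augment #4: 8→2→4→5→9 push 3
max flow = 42; residual-reachable set from 8 gives S-side
cut edges (S→T): {(2,4), (8,4), (8,5)} total cap 42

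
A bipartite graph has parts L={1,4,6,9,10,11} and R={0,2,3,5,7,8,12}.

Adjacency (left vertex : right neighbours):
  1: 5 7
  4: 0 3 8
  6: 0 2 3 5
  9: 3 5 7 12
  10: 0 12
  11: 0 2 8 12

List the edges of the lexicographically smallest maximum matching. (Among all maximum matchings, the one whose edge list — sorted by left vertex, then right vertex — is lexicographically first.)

Lex-smallest maximum matching: {(1,5), (4,0), (6,2), (9,3), (10,12), (11,8)}

|M| = 6 (so the lex-smallest maximum matching has 6 edges)
process left vertices in ascending order; for each, take the smallest-labelled available neighbour that still permits 6 edges overall, or leave it unmatched if none does
lex-smallest matching: {1-5, 4-0, 6-2, 9-3, 10-12, 11-8}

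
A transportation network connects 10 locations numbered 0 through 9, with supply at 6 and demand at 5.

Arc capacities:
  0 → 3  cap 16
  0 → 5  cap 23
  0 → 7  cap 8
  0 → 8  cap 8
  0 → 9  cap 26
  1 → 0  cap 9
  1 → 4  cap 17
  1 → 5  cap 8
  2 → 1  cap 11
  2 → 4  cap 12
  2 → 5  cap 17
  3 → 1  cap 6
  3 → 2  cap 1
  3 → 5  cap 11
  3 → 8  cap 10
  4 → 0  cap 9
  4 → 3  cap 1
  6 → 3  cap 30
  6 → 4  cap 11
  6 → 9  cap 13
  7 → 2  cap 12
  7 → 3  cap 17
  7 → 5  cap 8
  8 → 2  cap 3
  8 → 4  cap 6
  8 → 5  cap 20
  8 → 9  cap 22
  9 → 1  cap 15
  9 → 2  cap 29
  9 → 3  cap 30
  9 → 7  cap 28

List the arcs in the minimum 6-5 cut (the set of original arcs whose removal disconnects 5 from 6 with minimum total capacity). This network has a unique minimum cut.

augment #1: 6→3→5 push 11
augment #2: 6→3→1→5 push 6
augment #3: 6→3→2→5 push 1
augment #4: 6→3→8→5 push 10
augment #5: 6→4→0→5 push 9
augment #6: 6→9→1→5 push 2
augment #7: 6→9→2→5 push 11
max flow = 50; residual-reachable set from 6 gives S-side
cut edges (S→T): {(3,1), (3,2), (3,5), (3,8), (4,0), (6,9)} total cap 50

Min-cut arcs: {(3,1), (3,2), (3,5), (3,8), (4,0), (6,9)} (total capacity 50)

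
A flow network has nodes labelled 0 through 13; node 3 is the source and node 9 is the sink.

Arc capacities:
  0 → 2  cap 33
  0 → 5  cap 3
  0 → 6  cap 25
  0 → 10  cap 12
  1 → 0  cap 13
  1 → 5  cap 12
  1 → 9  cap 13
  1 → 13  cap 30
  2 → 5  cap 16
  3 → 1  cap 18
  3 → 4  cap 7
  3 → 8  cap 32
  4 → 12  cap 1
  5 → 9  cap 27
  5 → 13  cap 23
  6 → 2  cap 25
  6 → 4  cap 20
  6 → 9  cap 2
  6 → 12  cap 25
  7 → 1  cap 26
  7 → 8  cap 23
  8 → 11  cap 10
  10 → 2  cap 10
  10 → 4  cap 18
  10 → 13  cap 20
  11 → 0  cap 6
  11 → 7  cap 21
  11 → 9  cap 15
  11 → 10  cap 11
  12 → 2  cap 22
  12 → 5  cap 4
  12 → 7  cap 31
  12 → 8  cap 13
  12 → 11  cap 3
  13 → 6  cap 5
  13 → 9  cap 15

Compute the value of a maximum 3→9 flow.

augment #1: 3→1→9 bottleneck 13, total now 13
augment #2: 3→1→5→9 bottleneck 5, total now 18
augment #3: 3→8→11→9 bottleneck 10, total now 28
augment #4: 3→4→12→5→9 bottleneck 1, total now 29

Maximum flow value: 29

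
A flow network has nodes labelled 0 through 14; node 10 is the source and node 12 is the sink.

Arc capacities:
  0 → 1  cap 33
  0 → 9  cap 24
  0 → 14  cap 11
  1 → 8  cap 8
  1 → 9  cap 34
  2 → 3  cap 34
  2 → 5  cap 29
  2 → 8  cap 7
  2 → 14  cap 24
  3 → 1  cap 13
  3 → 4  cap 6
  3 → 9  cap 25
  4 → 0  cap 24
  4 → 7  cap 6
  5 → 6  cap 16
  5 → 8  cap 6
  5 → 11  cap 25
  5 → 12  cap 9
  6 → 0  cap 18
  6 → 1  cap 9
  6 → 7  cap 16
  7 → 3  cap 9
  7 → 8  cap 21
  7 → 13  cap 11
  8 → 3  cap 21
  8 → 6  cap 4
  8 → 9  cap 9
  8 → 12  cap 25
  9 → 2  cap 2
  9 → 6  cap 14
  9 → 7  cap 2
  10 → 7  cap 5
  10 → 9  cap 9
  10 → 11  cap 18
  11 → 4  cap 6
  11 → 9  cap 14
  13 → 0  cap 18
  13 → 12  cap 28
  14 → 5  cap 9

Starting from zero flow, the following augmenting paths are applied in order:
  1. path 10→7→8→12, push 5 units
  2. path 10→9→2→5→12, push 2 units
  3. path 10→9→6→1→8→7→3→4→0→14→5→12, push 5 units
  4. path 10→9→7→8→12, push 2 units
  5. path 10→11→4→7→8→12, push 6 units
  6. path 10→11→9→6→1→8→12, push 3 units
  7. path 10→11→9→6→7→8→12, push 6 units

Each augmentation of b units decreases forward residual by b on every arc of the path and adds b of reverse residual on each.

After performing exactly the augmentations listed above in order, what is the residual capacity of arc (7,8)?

after path 1 (10→7→8→12, push 5): res(7,8)=16
after path 2 (10→9→2→5→12, push 2): res(7,8)=16
after path 3 (10→9→6→1→8→7→3→4→0→14→5→12, push 5): res(7,8)=21
after path 4 (10→9→7→8→12, push 2): res(7,8)=19
after path 5 (10→11→4→7→8→12, push 6): res(7,8)=13
after path 6 (10→11→9→6→1→8→12, push 3): res(7,8)=13
after path 7 (10→11→9→6→7→8→12, push 6): res(7,8)=7

Residual capacity of (7,8): 7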